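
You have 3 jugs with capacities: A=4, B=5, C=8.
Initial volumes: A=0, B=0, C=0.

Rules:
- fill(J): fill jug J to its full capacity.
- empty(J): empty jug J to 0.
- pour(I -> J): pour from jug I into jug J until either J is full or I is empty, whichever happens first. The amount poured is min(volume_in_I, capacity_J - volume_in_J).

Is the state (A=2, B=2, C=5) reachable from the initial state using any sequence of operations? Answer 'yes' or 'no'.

BFS explored all 186 reachable states.
Reachable set includes: (0,0,0), (0,0,1), (0,0,2), (0,0,3), (0,0,4), (0,0,5), (0,0,6), (0,0,7), (0,0,8), (0,1,0), (0,1,1), (0,1,2) ...
Target (A=2, B=2, C=5) not in reachable set → no.

Answer: no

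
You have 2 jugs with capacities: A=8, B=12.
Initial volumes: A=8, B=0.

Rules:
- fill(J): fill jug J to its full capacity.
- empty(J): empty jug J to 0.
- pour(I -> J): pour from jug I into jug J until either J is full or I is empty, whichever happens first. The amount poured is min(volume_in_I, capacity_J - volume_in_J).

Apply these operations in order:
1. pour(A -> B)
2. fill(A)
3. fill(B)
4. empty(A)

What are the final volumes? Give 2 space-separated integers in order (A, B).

Step 1: pour(A -> B) -> (A=0 B=8)
Step 2: fill(A) -> (A=8 B=8)
Step 3: fill(B) -> (A=8 B=12)
Step 4: empty(A) -> (A=0 B=12)

Answer: 0 12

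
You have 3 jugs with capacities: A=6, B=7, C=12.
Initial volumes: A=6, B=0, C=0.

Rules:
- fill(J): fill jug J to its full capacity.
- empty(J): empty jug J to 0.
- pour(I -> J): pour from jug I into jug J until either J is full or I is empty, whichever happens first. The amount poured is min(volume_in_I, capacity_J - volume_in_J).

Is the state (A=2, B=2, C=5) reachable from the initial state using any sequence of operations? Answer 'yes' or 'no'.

Answer: no

Derivation:
BFS explored all 398 reachable states.
Reachable set includes: (0,0,0), (0,0,1), (0,0,2), (0,0,3), (0,0,4), (0,0,5), (0,0,6), (0,0,7), (0,0,8), (0,0,9), (0,0,10), (0,0,11) ...
Target (A=2, B=2, C=5) not in reachable set → no.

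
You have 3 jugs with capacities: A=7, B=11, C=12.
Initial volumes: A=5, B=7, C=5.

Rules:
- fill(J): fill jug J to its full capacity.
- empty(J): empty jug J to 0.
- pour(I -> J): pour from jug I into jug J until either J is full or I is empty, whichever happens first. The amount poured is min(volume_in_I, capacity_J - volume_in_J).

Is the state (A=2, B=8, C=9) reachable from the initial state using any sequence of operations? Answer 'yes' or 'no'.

Answer: no

Derivation:
BFS explored all 589 reachable states.
Reachable set includes: (0,0,0), (0,0,1), (0,0,2), (0,0,3), (0,0,4), (0,0,5), (0,0,6), (0,0,7), (0,0,8), (0,0,9), (0,0,10), (0,0,11) ...
Target (A=2, B=8, C=9) not in reachable set → no.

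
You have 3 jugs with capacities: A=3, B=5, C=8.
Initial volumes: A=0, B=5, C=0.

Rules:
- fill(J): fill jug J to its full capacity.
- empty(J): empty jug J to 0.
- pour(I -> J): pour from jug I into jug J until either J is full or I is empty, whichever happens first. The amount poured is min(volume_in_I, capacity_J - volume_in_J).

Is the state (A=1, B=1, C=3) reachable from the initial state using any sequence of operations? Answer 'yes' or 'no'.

BFS explored all 160 reachable states.
Reachable set includes: (0,0,0), (0,0,1), (0,0,2), (0,0,3), (0,0,4), (0,0,5), (0,0,6), (0,0,7), (0,0,8), (0,1,0), (0,1,1), (0,1,2) ...
Target (A=1, B=1, C=3) not in reachable set → no.

Answer: no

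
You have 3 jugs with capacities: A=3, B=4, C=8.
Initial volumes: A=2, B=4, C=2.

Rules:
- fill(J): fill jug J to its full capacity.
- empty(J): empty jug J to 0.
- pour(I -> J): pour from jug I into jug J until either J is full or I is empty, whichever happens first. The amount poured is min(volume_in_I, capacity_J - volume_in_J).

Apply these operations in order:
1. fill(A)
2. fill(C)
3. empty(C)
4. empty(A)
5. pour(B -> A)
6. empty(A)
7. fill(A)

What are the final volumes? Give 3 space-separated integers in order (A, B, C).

Step 1: fill(A) -> (A=3 B=4 C=2)
Step 2: fill(C) -> (A=3 B=4 C=8)
Step 3: empty(C) -> (A=3 B=4 C=0)
Step 4: empty(A) -> (A=0 B=4 C=0)
Step 5: pour(B -> A) -> (A=3 B=1 C=0)
Step 6: empty(A) -> (A=0 B=1 C=0)
Step 7: fill(A) -> (A=3 B=1 C=0)

Answer: 3 1 0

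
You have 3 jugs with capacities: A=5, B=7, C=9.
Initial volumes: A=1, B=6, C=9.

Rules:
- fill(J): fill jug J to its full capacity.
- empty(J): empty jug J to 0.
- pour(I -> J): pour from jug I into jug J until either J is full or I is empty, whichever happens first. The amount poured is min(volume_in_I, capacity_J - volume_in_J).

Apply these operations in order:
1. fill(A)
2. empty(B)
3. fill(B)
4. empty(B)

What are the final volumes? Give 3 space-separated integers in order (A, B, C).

Step 1: fill(A) -> (A=5 B=6 C=9)
Step 2: empty(B) -> (A=5 B=0 C=9)
Step 3: fill(B) -> (A=5 B=7 C=9)
Step 4: empty(B) -> (A=5 B=0 C=9)

Answer: 5 0 9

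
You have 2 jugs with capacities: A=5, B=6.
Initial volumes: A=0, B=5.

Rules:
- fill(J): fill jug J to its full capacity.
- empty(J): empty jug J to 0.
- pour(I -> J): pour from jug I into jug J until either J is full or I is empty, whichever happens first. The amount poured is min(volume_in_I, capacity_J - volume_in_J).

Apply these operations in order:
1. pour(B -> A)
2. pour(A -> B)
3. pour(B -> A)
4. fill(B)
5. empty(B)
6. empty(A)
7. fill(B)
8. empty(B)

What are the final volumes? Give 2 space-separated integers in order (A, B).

Answer: 0 0

Derivation:
Step 1: pour(B -> A) -> (A=5 B=0)
Step 2: pour(A -> B) -> (A=0 B=5)
Step 3: pour(B -> A) -> (A=5 B=0)
Step 4: fill(B) -> (A=5 B=6)
Step 5: empty(B) -> (A=5 B=0)
Step 6: empty(A) -> (A=0 B=0)
Step 7: fill(B) -> (A=0 B=6)
Step 8: empty(B) -> (A=0 B=0)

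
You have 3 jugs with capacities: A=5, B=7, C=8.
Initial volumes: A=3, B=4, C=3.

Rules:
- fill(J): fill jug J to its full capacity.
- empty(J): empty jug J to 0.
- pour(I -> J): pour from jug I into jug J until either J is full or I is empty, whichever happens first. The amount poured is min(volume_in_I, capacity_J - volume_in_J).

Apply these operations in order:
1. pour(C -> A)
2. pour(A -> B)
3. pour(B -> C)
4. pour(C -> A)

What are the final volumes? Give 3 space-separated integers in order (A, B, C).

Answer: 5 0 5

Derivation:
Step 1: pour(C -> A) -> (A=5 B=4 C=1)
Step 2: pour(A -> B) -> (A=2 B=7 C=1)
Step 3: pour(B -> C) -> (A=2 B=0 C=8)
Step 4: pour(C -> A) -> (A=5 B=0 C=5)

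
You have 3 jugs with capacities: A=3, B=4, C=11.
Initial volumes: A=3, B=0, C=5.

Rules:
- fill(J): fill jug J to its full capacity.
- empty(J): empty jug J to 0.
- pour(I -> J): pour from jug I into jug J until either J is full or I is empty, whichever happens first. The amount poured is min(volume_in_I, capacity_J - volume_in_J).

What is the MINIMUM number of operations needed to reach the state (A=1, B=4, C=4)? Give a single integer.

Answer: 5

Derivation:
BFS from (A=3, B=0, C=5). One shortest path:
  1. empty(A) -> (A=0 B=0 C=5)
  2. pour(C -> B) -> (A=0 B=4 C=1)
  3. pour(C -> A) -> (A=1 B=4 C=0)
  4. pour(B -> C) -> (A=1 B=0 C=4)
  5. fill(B) -> (A=1 B=4 C=4)
Reached target in 5 moves.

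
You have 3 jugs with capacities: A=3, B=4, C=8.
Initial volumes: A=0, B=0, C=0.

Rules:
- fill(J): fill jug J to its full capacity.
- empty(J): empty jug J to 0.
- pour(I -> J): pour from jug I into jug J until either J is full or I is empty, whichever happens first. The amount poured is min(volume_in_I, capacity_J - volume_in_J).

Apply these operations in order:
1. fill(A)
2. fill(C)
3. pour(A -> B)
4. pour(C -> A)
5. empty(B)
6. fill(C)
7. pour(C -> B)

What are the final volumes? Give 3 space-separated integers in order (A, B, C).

Answer: 3 4 4

Derivation:
Step 1: fill(A) -> (A=3 B=0 C=0)
Step 2: fill(C) -> (A=3 B=0 C=8)
Step 3: pour(A -> B) -> (A=0 B=3 C=8)
Step 4: pour(C -> A) -> (A=3 B=3 C=5)
Step 5: empty(B) -> (A=3 B=0 C=5)
Step 6: fill(C) -> (A=3 B=0 C=8)
Step 7: pour(C -> B) -> (A=3 B=4 C=4)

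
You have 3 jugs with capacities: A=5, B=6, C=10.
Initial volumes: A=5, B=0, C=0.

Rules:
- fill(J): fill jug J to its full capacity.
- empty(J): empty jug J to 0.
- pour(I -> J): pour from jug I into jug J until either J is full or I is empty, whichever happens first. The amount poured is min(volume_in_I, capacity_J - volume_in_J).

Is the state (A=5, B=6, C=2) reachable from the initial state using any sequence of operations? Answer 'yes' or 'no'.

Answer: yes

Derivation:
BFS from (A=5, B=0, C=0):
  1. fill(B) -> (A=5 B=6 C=0)
  2. pour(B -> C) -> (A=5 B=0 C=6)
  3. fill(B) -> (A=5 B=6 C=6)
  4. pour(B -> C) -> (A=5 B=2 C=10)
  5. empty(C) -> (A=5 B=2 C=0)
  6. pour(B -> C) -> (A=5 B=0 C=2)
  7. fill(B) -> (A=5 B=6 C=2)
Target reached → yes.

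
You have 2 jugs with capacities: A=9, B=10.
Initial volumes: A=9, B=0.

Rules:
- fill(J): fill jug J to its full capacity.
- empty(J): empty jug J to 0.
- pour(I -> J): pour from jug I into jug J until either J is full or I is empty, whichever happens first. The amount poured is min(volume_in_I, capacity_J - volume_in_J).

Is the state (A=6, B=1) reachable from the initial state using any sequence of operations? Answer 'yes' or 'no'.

BFS explored all 38 reachable states.
Reachable set includes: (0,0), (0,1), (0,2), (0,3), (0,4), (0,5), (0,6), (0,7), (0,8), (0,9), (0,10), (1,0) ...
Target (A=6, B=1) not in reachable set → no.

Answer: no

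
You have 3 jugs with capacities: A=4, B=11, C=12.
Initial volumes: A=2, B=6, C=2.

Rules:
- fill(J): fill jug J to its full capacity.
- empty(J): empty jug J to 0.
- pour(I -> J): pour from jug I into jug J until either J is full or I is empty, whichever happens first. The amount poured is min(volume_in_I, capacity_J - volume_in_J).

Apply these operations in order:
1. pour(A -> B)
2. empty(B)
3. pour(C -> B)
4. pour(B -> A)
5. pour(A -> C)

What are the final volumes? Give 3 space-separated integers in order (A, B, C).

Step 1: pour(A -> B) -> (A=0 B=8 C=2)
Step 2: empty(B) -> (A=0 B=0 C=2)
Step 3: pour(C -> B) -> (A=0 B=2 C=0)
Step 4: pour(B -> A) -> (A=2 B=0 C=0)
Step 5: pour(A -> C) -> (A=0 B=0 C=2)

Answer: 0 0 2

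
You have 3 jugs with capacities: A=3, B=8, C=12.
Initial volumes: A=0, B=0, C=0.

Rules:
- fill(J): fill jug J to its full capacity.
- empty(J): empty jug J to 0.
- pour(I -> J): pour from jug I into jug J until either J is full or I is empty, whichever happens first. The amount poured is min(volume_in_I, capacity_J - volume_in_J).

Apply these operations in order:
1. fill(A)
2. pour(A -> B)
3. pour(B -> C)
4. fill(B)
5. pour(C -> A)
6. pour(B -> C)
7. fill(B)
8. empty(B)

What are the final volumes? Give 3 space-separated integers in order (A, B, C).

Answer: 3 0 8

Derivation:
Step 1: fill(A) -> (A=3 B=0 C=0)
Step 2: pour(A -> B) -> (A=0 B=3 C=0)
Step 3: pour(B -> C) -> (A=0 B=0 C=3)
Step 4: fill(B) -> (A=0 B=8 C=3)
Step 5: pour(C -> A) -> (A=3 B=8 C=0)
Step 6: pour(B -> C) -> (A=3 B=0 C=8)
Step 7: fill(B) -> (A=3 B=8 C=8)
Step 8: empty(B) -> (A=3 B=0 C=8)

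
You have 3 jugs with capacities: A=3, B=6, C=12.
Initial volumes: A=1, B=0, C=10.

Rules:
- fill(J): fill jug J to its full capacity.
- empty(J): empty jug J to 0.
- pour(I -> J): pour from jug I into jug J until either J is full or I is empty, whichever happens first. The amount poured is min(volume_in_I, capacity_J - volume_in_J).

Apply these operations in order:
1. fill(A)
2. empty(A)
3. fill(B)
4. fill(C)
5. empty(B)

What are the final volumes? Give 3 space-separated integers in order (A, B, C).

Answer: 0 0 12

Derivation:
Step 1: fill(A) -> (A=3 B=0 C=10)
Step 2: empty(A) -> (A=0 B=0 C=10)
Step 3: fill(B) -> (A=0 B=6 C=10)
Step 4: fill(C) -> (A=0 B=6 C=12)
Step 5: empty(B) -> (A=0 B=0 C=12)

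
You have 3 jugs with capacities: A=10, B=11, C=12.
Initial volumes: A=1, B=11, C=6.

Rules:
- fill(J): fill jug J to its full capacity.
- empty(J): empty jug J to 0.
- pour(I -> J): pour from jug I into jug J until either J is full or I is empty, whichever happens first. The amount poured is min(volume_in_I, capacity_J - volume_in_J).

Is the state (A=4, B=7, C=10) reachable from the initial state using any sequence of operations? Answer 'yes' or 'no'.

BFS explored all 726 reachable states.
Reachable set includes: (0,0,0), (0,0,1), (0,0,2), (0,0,3), (0,0,4), (0,0,5), (0,0,6), (0,0,7), (0,0,8), (0,0,9), (0,0,10), (0,0,11) ...
Target (A=4, B=7, C=10) not in reachable set → no.

Answer: no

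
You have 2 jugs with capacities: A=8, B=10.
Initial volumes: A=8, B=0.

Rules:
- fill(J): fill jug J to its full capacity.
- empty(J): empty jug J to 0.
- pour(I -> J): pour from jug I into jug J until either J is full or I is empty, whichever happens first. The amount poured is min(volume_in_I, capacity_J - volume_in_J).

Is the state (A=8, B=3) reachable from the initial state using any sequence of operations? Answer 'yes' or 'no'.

Answer: no

Derivation:
BFS explored all 18 reachable states.
Reachable set includes: (0,0), (0,2), (0,4), (0,6), (0,8), (0,10), (2,0), (2,10), (4,0), (4,10), (6,0), (6,10) ...
Target (A=8, B=3) not in reachable set → no.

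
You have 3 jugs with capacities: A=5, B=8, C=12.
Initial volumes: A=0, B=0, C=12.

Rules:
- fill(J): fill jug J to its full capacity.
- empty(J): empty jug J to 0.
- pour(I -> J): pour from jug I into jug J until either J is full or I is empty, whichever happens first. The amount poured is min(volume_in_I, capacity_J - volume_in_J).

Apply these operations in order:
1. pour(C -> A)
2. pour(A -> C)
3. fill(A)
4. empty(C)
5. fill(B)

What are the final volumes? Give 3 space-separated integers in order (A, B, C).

Step 1: pour(C -> A) -> (A=5 B=0 C=7)
Step 2: pour(A -> C) -> (A=0 B=0 C=12)
Step 3: fill(A) -> (A=5 B=0 C=12)
Step 4: empty(C) -> (A=5 B=0 C=0)
Step 5: fill(B) -> (A=5 B=8 C=0)

Answer: 5 8 0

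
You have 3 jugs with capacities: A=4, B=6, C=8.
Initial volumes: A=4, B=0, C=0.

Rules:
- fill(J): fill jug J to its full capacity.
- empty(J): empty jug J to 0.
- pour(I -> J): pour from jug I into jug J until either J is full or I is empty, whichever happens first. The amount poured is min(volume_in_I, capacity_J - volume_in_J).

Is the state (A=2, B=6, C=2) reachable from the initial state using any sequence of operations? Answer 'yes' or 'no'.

Answer: yes

Derivation:
BFS from (A=4, B=0, C=0):
  1. fill(B) -> (A=4 B=6 C=0)
  2. pour(B -> C) -> (A=4 B=0 C=6)
  3. pour(A -> C) -> (A=2 B=0 C=8)
  4. pour(C -> B) -> (A=2 B=6 C=2)
Target reached → yes.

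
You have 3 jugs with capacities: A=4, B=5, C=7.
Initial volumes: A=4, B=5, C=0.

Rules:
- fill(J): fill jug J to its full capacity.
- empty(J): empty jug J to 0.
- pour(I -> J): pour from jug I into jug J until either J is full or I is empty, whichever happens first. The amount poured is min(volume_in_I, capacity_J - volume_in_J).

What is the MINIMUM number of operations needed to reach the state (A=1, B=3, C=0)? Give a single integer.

Answer: 6

Derivation:
BFS from (A=4, B=5, C=0). One shortest path:
  1. pour(A -> C) -> (A=0 B=5 C=4)
  2. pour(B -> A) -> (A=4 B=1 C=4)
  3. pour(A -> C) -> (A=1 B=1 C=7)
  4. pour(C -> B) -> (A=1 B=5 C=3)
  5. empty(B) -> (A=1 B=0 C=3)
  6. pour(C -> B) -> (A=1 B=3 C=0)
Reached target in 6 moves.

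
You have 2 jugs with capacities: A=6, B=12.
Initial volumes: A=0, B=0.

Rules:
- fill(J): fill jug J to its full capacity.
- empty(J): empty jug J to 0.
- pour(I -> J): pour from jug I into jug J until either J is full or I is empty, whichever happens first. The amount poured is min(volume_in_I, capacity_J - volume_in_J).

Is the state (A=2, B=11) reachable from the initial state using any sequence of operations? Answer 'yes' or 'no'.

Answer: no

Derivation:
BFS explored all 6 reachable states.
Reachable set includes: (0,0), (0,6), (0,12), (6,0), (6,6), (6,12)
Target (A=2, B=11) not in reachable set → no.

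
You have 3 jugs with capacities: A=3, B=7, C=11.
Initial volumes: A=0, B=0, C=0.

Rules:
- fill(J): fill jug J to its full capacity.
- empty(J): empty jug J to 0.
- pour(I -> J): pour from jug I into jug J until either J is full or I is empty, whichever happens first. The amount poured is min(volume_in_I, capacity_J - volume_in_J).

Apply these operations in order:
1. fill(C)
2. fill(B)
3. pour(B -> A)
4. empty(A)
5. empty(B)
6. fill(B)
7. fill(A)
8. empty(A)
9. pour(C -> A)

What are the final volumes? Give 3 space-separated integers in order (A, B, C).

Step 1: fill(C) -> (A=0 B=0 C=11)
Step 2: fill(B) -> (A=0 B=7 C=11)
Step 3: pour(B -> A) -> (A=3 B=4 C=11)
Step 4: empty(A) -> (A=0 B=4 C=11)
Step 5: empty(B) -> (A=0 B=0 C=11)
Step 6: fill(B) -> (A=0 B=7 C=11)
Step 7: fill(A) -> (A=3 B=7 C=11)
Step 8: empty(A) -> (A=0 B=7 C=11)
Step 9: pour(C -> A) -> (A=3 B=7 C=8)

Answer: 3 7 8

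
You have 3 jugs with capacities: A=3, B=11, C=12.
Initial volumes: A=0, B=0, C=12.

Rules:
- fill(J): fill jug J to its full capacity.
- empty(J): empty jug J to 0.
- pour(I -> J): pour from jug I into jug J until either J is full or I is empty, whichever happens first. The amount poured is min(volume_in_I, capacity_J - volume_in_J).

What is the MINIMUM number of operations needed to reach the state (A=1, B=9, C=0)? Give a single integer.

Answer: 8

Derivation:
BFS from (A=0, B=0, C=12). One shortest path:
  1. pour(C -> A) -> (A=3 B=0 C=9)
  2. empty(A) -> (A=0 B=0 C=9)
  3. pour(C -> B) -> (A=0 B=9 C=0)
  4. fill(C) -> (A=0 B=9 C=12)
  5. pour(C -> A) -> (A=3 B=9 C=9)
  6. pour(A -> B) -> (A=1 B=11 C=9)
  7. empty(B) -> (A=1 B=0 C=9)
  8. pour(C -> B) -> (A=1 B=9 C=0)
Reached target in 8 moves.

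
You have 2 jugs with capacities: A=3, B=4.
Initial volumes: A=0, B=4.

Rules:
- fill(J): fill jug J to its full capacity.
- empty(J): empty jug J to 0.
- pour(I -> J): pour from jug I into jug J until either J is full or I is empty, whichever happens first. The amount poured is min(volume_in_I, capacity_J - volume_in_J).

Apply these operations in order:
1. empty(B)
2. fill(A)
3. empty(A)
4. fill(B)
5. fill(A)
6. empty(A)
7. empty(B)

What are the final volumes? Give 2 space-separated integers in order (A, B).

Answer: 0 0

Derivation:
Step 1: empty(B) -> (A=0 B=0)
Step 2: fill(A) -> (A=3 B=0)
Step 3: empty(A) -> (A=0 B=0)
Step 4: fill(B) -> (A=0 B=4)
Step 5: fill(A) -> (A=3 B=4)
Step 6: empty(A) -> (A=0 B=4)
Step 7: empty(B) -> (A=0 B=0)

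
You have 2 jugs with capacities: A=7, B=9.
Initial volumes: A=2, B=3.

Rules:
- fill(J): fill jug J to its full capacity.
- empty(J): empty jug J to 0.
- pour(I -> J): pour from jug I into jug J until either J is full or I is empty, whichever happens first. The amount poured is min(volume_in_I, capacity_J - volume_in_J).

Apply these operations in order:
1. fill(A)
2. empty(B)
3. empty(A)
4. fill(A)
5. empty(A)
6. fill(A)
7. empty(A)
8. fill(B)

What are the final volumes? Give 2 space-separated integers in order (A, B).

Step 1: fill(A) -> (A=7 B=3)
Step 2: empty(B) -> (A=7 B=0)
Step 3: empty(A) -> (A=0 B=0)
Step 4: fill(A) -> (A=7 B=0)
Step 5: empty(A) -> (A=0 B=0)
Step 6: fill(A) -> (A=7 B=0)
Step 7: empty(A) -> (A=0 B=0)
Step 8: fill(B) -> (A=0 B=9)

Answer: 0 9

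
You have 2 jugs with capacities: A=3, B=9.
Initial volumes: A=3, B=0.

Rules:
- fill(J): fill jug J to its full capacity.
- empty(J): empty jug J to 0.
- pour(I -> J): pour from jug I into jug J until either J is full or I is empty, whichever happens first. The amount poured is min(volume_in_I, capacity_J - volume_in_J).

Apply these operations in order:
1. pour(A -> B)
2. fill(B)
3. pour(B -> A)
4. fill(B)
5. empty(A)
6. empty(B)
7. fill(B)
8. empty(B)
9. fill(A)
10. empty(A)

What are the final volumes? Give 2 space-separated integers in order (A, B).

Step 1: pour(A -> B) -> (A=0 B=3)
Step 2: fill(B) -> (A=0 B=9)
Step 3: pour(B -> A) -> (A=3 B=6)
Step 4: fill(B) -> (A=3 B=9)
Step 5: empty(A) -> (A=0 B=9)
Step 6: empty(B) -> (A=0 B=0)
Step 7: fill(B) -> (A=0 B=9)
Step 8: empty(B) -> (A=0 B=0)
Step 9: fill(A) -> (A=3 B=0)
Step 10: empty(A) -> (A=0 B=0)

Answer: 0 0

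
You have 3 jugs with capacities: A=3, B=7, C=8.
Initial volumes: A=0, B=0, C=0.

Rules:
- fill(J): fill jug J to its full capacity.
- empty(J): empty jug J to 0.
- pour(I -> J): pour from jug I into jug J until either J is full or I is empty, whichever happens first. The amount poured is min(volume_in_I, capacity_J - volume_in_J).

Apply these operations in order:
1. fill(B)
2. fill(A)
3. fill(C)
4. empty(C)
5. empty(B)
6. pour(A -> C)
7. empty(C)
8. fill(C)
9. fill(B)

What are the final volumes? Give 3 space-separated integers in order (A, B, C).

Answer: 0 7 8

Derivation:
Step 1: fill(B) -> (A=0 B=7 C=0)
Step 2: fill(A) -> (A=3 B=7 C=0)
Step 3: fill(C) -> (A=3 B=7 C=8)
Step 4: empty(C) -> (A=3 B=7 C=0)
Step 5: empty(B) -> (A=3 B=0 C=0)
Step 6: pour(A -> C) -> (A=0 B=0 C=3)
Step 7: empty(C) -> (A=0 B=0 C=0)
Step 8: fill(C) -> (A=0 B=0 C=8)
Step 9: fill(B) -> (A=0 B=7 C=8)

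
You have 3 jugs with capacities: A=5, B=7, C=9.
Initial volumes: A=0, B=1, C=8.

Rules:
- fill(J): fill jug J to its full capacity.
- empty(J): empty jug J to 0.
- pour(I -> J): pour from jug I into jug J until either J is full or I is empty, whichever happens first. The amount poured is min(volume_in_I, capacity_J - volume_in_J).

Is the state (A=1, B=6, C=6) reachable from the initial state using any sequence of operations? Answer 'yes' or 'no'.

BFS explored all 288 reachable states.
Reachable set includes: (0,0,0), (0,0,1), (0,0,2), (0,0,3), (0,0,4), (0,0,5), (0,0,6), (0,0,7), (0,0,8), (0,0,9), (0,1,0), (0,1,1) ...
Target (A=1, B=6, C=6) not in reachable set → no.

Answer: no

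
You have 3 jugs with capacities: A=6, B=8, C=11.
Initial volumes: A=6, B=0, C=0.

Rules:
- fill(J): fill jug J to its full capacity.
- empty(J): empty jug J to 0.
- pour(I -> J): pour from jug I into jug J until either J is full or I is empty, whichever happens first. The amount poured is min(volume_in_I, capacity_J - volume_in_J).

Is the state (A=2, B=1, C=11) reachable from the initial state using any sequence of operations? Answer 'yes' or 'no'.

BFS from (A=6, B=0, C=0):
  1. fill(B) -> (A=6 B=8 C=0)
  2. pour(A -> C) -> (A=0 B=8 C=6)
  3. pour(B -> A) -> (A=6 B=2 C=6)
  4. pour(A -> C) -> (A=1 B=2 C=11)
  5. empty(C) -> (A=1 B=2 C=0)
  6. pour(A -> C) -> (A=0 B=2 C=1)
  7. pour(B -> A) -> (A=2 B=0 C=1)
  8. pour(C -> B) -> (A=2 B=1 C=0)
  9. fill(C) -> (A=2 B=1 C=11)
Target reached → yes.

Answer: yes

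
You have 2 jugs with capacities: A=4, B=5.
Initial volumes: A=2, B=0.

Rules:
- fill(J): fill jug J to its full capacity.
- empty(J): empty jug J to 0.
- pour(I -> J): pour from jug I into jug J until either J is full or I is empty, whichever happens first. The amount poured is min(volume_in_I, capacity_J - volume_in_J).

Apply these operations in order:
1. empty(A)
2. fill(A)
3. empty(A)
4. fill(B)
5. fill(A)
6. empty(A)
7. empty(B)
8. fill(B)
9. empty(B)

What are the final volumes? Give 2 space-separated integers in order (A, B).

Answer: 0 0

Derivation:
Step 1: empty(A) -> (A=0 B=0)
Step 2: fill(A) -> (A=4 B=0)
Step 3: empty(A) -> (A=0 B=0)
Step 4: fill(B) -> (A=0 B=5)
Step 5: fill(A) -> (A=4 B=5)
Step 6: empty(A) -> (A=0 B=5)
Step 7: empty(B) -> (A=0 B=0)
Step 8: fill(B) -> (A=0 B=5)
Step 9: empty(B) -> (A=0 B=0)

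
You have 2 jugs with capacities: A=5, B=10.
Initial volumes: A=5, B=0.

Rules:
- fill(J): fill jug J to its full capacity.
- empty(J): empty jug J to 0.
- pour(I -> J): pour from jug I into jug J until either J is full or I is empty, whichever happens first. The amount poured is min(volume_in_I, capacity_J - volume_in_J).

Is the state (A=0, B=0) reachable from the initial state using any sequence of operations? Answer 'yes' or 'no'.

BFS from (A=5, B=0):
  1. empty(A) -> (A=0 B=0)
Target reached → yes.

Answer: yes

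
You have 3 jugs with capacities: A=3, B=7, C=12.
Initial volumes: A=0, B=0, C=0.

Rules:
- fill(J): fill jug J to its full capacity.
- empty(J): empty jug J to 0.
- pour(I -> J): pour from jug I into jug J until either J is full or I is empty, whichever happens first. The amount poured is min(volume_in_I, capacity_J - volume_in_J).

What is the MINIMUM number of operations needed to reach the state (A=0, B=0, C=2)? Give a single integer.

BFS from (A=0, B=0, C=0). One shortest path:
  1. fill(C) -> (A=0 B=0 C=12)
  2. pour(C -> A) -> (A=3 B=0 C=9)
  3. empty(A) -> (A=0 B=0 C=9)
  4. pour(C -> B) -> (A=0 B=7 C=2)
  5. empty(B) -> (A=0 B=0 C=2)
Reached target in 5 moves.

Answer: 5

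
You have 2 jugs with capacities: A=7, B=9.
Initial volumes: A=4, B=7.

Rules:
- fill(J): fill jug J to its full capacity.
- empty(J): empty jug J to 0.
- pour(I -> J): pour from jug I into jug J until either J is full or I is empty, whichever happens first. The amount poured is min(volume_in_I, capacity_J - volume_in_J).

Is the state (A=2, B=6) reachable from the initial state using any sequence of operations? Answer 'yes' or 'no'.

BFS explored all 33 reachable states.
Reachable set includes: (0,0), (0,1), (0,2), (0,3), (0,4), (0,5), (0,6), (0,7), (0,8), (0,9), (1,0), (1,9) ...
Target (A=2, B=6) not in reachable set → no.

Answer: no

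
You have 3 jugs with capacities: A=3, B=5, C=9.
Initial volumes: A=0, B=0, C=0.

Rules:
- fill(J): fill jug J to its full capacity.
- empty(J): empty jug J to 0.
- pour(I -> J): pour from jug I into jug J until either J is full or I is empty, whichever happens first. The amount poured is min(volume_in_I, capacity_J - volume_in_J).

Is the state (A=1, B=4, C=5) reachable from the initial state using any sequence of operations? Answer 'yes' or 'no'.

BFS explored all 176 reachable states.
Reachable set includes: (0,0,0), (0,0,1), (0,0,2), (0,0,3), (0,0,4), (0,0,5), (0,0,6), (0,0,7), (0,0,8), (0,0,9), (0,1,0), (0,1,1) ...
Target (A=1, B=4, C=5) not in reachable set → no.

Answer: no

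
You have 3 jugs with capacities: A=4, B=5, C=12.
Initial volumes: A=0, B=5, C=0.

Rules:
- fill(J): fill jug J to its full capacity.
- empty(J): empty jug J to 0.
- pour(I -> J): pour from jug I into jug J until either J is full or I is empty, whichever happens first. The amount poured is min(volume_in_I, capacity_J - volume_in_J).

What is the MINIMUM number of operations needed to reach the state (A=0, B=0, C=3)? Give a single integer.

Answer: 6

Derivation:
BFS from (A=0, B=5, C=0). One shortest path:
  1. empty(B) -> (A=0 B=0 C=0)
  2. fill(C) -> (A=0 B=0 C=12)
  3. pour(C -> A) -> (A=4 B=0 C=8)
  4. empty(A) -> (A=0 B=0 C=8)
  5. pour(C -> B) -> (A=0 B=5 C=3)
  6. empty(B) -> (A=0 B=0 C=3)
Reached target in 6 moves.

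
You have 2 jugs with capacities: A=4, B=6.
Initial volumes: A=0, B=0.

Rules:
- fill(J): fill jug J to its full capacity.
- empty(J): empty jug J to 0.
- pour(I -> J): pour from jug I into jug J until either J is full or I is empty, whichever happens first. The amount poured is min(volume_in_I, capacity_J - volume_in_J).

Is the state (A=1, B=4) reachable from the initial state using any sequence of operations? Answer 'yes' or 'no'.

Answer: no

Derivation:
BFS explored all 10 reachable states.
Reachable set includes: (0,0), (0,2), (0,4), (0,6), (2,0), (2,6), (4,0), (4,2), (4,4), (4,6)
Target (A=1, B=4) not in reachable set → no.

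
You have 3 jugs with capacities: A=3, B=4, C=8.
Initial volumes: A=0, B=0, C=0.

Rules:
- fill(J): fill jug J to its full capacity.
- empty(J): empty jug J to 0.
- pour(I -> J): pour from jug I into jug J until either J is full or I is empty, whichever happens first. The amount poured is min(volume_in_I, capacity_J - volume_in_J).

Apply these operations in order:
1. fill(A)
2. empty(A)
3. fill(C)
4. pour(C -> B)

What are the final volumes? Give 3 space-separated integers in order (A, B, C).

Step 1: fill(A) -> (A=3 B=0 C=0)
Step 2: empty(A) -> (A=0 B=0 C=0)
Step 3: fill(C) -> (A=0 B=0 C=8)
Step 4: pour(C -> B) -> (A=0 B=4 C=4)

Answer: 0 4 4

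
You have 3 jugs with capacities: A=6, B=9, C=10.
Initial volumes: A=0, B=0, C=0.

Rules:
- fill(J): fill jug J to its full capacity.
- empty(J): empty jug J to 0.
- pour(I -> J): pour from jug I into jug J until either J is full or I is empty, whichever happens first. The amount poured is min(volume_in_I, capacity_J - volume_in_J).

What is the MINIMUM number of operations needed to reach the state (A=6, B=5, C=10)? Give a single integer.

Answer: 5

Derivation:
BFS from (A=0, B=0, C=0). One shortest path:
  1. fill(A) -> (A=6 B=0 C=0)
  2. fill(B) -> (A=6 B=9 C=0)
  3. pour(A -> C) -> (A=0 B=9 C=6)
  4. fill(A) -> (A=6 B=9 C=6)
  5. pour(B -> C) -> (A=6 B=5 C=10)
Reached target in 5 moves.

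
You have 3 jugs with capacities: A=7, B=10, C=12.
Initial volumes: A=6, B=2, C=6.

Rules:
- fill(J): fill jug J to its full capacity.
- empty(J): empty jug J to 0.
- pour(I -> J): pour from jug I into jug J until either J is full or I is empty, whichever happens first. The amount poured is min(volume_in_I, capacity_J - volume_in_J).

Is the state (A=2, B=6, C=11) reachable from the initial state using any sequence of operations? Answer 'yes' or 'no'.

BFS explored all 551 reachable states.
Reachable set includes: (0,0,0), (0,0,1), (0,0,2), (0,0,3), (0,0,4), (0,0,5), (0,0,6), (0,0,7), (0,0,8), (0,0,9), (0,0,10), (0,0,11) ...
Target (A=2, B=6, C=11) not in reachable set → no.

Answer: no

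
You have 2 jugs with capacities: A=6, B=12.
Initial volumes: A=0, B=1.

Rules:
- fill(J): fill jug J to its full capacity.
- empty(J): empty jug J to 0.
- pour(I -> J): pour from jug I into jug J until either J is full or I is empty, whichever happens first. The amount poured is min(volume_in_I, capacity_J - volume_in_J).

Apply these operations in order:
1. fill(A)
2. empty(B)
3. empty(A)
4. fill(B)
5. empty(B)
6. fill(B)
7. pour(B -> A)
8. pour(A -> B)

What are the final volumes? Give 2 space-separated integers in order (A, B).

Step 1: fill(A) -> (A=6 B=1)
Step 2: empty(B) -> (A=6 B=0)
Step 3: empty(A) -> (A=0 B=0)
Step 4: fill(B) -> (A=0 B=12)
Step 5: empty(B) -> (A=0 B=0)
Step 6: fill(B) -> (A=0 B=12)
Step 7: pour(B -> A) -> (A=6 B=6)
Step 8: pour(A -> B) -> (A=0 B=12)

Answer: 0 12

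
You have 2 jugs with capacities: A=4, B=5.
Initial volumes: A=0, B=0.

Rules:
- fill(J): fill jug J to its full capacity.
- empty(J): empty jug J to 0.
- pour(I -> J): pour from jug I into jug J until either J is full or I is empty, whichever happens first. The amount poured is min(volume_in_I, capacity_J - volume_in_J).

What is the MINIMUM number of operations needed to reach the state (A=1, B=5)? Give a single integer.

Answer: 5

Derivation:
BFS from (A=0, B=0). One shortest path:
  1. fill(B) -> (A=0 B=5)
  2. pour(B -> A) -> (A=4 B=1)
  3. empty(A) -> (A=0 B=1)
  4. pour(B -> A) -> (A=1 B=0)
  5. fill(B) -> (A=1 B=5)
Reached target in 5 moves.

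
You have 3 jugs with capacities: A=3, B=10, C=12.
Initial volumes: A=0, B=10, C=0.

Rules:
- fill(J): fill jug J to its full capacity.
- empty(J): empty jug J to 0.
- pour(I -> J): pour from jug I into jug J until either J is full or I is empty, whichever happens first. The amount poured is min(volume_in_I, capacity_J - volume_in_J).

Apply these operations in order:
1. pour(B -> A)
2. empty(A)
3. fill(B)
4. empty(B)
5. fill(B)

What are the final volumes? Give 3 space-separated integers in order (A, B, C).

Answer: 0 10 0

Derivation:
Step 1: pour(B -> A) -> (A=3 B=7 C=0)
Step 2: empty(A) -> (A=0 B=7 C=0)
Step 3: fill(B) -> (A=0 B=10 C=0)
Step 4: empty(B) -> (A=0 B=0 C=0)
Step 5: fill(B) -> (A=0 B=10 C=0)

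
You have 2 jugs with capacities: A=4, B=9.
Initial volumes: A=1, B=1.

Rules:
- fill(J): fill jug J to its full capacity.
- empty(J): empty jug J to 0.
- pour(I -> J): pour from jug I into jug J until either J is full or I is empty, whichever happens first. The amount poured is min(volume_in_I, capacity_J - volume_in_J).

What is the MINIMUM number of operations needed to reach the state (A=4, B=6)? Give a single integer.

BFS from (A=1, B=1). One shortest path:
  1. fill(B) -> (A=1 B=9)
  2. pour(B -> A) -> (A=4 B=6)
Reached target in 2 moves.

Answer: 2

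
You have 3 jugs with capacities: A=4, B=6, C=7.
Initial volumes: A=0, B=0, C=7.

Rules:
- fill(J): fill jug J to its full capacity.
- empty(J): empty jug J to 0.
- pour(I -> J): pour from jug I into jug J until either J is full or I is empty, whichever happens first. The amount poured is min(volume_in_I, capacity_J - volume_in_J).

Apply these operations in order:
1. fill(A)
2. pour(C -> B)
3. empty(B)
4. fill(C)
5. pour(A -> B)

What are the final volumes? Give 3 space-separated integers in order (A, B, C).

Answer: 0 4 7

Derivation:
Step 1: fill(A) -> (A=4 B=0 C=7)
Step 2: pour(C -> B) -> (A=4 B=6 C=1)
Step 3: empty(B) -> (A=4 B=0 C=1)
Step 4: fill(C) -> (A=4 B=0 C=7)
Step 5: pour(A -> B) -> (A=0 B=4 C=7)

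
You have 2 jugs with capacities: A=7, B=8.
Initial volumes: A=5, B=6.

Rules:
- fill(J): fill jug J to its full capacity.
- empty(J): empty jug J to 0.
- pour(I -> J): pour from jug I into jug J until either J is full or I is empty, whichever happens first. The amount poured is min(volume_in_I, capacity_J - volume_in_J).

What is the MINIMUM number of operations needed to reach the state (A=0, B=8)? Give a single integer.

Answer: 2

Derivation:
BFS from (A=5, B=6). One shortest path:
  1. empty(A) -> (A=0 B=6)
  2. fill(B) -> (A=0 B=8)
Reached target in 2 moves.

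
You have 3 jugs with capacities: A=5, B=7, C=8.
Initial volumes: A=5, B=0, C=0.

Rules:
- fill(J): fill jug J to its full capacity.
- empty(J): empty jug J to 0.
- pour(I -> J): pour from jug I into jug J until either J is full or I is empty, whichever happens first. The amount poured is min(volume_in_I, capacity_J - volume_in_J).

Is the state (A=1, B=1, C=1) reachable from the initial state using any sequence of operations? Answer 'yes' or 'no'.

BFS explored all 264 reachable states.
Reachable set includes: (0,0,0), (0,0,1), (0,0,2), (0,0,3), (0,0,4), (0,0,5), (0,0,6), (0,0,7), (0,0,8), (0,1,0), (0,1,1), (0,1,2) ...
Target (A=1, B=1, C=1) not in reachable set → no.

Answer: no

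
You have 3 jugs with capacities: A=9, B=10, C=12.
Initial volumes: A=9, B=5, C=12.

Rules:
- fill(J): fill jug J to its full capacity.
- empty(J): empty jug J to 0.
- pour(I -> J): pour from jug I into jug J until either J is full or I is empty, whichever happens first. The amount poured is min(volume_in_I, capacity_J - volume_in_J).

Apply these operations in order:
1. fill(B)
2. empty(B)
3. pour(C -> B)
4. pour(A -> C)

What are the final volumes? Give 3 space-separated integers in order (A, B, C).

Step 1: fill(B) -> (A=9 B=10 C=12)
Step 2: empty(B) -> (A=9 B=0 C=12)
Step 3: pour(C -> B) -> (A=9 B=10 C=2)
Step 4: pour(A -> C) -> (A=0 B=10 C=11)

Answer: 0 10 11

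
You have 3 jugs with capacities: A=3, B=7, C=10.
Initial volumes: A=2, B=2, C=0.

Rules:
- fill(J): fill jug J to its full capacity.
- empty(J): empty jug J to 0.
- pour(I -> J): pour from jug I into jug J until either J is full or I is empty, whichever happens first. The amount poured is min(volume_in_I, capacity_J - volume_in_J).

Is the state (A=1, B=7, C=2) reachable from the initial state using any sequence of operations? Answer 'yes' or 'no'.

Answer: yes

Derivation:
BFS from (A=2, B=2, C=0):
  1. pour(A -> C) -> (A=0 B=2 C=2)
  2. fill(A) -> (A=3 B=2 C=2)
  3. pour(A -> B) -> (A=0 B=5 C=2)
  4. fill(A) -> (A=3 B=5 C=2)
  5. pour(A -> B) -> (A=1 B=7 C=2)
Target reached → yes.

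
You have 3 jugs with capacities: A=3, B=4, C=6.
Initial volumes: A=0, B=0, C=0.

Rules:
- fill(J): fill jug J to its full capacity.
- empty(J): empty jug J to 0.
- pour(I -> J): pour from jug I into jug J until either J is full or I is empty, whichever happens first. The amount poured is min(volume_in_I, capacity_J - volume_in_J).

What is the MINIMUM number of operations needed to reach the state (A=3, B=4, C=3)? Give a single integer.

Answer: 3

Derivation:
BFS from (A=0, B=0, C=0). One shortest path:
  1. fill(B) -> (A=0 B=4 C=0)
  2. fill(C) -> (A=0 B=4 C=6)
  3. pour(C -> A) -> (A=3 B=4 C=3)
Reached target in 3 moves.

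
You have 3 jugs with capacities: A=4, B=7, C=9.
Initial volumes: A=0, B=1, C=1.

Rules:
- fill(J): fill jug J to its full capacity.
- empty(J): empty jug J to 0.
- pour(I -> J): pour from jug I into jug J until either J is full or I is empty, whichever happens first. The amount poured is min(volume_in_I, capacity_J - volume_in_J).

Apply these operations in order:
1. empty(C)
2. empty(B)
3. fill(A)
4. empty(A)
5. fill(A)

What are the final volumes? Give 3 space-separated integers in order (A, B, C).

Step 1: empty(C) -> (A=0 B=1 C=0)
Step 2: empty(B) -> (A=0 B=0 C=0)
Step 3: fill(A) -> (A=4 B=0 C=0)
Step 4: empty(A) -> (A=0 B=0 C=0)
Step 5: fill(A) -> (A=4 B=0 C=0)

Answer: 4 0 0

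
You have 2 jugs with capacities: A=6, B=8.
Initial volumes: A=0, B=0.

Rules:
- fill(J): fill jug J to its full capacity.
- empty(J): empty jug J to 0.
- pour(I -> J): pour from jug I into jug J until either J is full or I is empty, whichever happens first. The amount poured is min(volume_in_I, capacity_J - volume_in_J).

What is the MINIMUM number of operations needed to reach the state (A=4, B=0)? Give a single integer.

BFS from (A=0, B=0). One shortest path:
  1. fill(A) -> (A=6 B=0)
  2. pour(A -> B) -> (A=0 B=6)
  3. fill(A) -> (A=6 B=6)
  4. pour(A -> B) -> (A=4 B=8)
  5. empty(B) -> (A=4 B=0)
Reached target in 5 moves.

Answer: 5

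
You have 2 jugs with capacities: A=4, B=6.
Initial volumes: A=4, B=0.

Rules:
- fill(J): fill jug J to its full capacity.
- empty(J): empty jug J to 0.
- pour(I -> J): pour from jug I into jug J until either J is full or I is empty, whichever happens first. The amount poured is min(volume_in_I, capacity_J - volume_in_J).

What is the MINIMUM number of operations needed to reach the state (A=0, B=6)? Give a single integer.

Answer: 2

Derivation:
BFS from (A=4, B=0). One shortest path:
  1. empty(A) -> (A=0 B=0)
  2. fill(B) -> (A=0 B=6)
Reached target in 2 moves.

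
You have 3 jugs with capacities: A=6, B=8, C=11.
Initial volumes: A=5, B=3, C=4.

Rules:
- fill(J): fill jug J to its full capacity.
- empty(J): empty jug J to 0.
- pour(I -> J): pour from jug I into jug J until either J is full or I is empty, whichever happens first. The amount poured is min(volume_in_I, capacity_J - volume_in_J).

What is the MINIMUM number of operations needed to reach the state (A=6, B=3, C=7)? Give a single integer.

BFS from (A=5, B=3, C=4). One shortest path:
  1. fill(A) -> (A=6 B=3 C=4)
  2. pour(A -> B) -> (A=1 B=8 C=4)
  3. empty(B) -> (A=1 B=0 C=4)
  4. pour(C -> B) -> (A=1 B=4 C=0)
  5. fill(C) -> (A=1 B=4 C=11)
  6. pour(C -> B) -> (A=1 B=8 C=7)
  7. pour(B -> A) -> (A=6 B=3 C=7)
Reached target in 7 moves.

Answer: 7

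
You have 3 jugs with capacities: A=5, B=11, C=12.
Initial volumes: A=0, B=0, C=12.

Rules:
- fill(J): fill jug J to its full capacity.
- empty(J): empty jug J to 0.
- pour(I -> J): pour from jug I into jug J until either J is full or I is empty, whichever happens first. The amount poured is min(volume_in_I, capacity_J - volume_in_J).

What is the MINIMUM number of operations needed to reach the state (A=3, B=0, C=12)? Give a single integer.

BFS from (A=0, B=0, C=12). One shortest path:
  1. fill(A) -> (A=5 B=0 C=12)
  2. empty(C) -> (A=5 B=0 C=0)
  3. pour(A -> C) -> (A=0 B=0 C=5)
  4. fill(A) -> (A=5 B=0 C=5)
  5. pour(A -> C) -> (A=0 B=0 C=10)
  6. fill(A) -> (A=5 B=0 C=10)
  7. pour(A -> C) -> (A=3 B=0 C=12)
Reached target in 7 moves.

Answer: 7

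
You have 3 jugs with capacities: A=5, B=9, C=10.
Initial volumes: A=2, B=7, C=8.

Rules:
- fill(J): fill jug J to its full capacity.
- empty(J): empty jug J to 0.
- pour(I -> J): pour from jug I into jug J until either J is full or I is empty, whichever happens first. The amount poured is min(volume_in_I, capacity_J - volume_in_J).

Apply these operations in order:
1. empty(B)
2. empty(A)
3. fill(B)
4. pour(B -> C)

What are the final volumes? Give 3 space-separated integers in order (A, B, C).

Step 1: empty(B) -> (A=2 B=0 C=8)
Step 2: empty(A) -> (A=0 B=0 C=8)
Step 3: fill(B) -> (A=0 B=9 C=8)
Step 4: pour(B -> C) -> (A=0 B=7 C=10)

Answer: 0 7 10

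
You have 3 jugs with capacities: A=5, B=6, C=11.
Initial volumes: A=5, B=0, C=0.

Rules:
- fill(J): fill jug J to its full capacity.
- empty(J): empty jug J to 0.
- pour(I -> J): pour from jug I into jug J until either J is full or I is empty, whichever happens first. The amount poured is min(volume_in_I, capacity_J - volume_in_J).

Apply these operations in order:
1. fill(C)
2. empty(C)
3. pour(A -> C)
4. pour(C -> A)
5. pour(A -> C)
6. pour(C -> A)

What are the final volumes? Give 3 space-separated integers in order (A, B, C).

Answer: 5 0 0

Derivation:
Step 1: fill(C) -> (A=5 B=0 C=11)
Step 2: empty(C) -> (A=5 B=0 C=0)
Step 3: pour(A -> C) -> (A=0 B=0 C=5)
Step 4: pour(C -> A) -> (A=5 B=0 C=0)
Step 5: pour(A -> C) -> (A=0 B=0 C=5)
Step 6: pour(C -> A) -> (A=5 B=0 C=0)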